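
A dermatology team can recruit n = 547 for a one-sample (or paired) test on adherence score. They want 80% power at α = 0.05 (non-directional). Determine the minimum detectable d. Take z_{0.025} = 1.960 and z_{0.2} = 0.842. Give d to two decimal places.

d_min ≈ 0.12

For a single sample (or paired design) of n = 547: d_min = (z_{α/2} + z_β)/√n.
z-sum = 1.960 + 0.842 = 2.802.
d_min = 2.802 / √547 = 2.802 / 23.388 = 0.120.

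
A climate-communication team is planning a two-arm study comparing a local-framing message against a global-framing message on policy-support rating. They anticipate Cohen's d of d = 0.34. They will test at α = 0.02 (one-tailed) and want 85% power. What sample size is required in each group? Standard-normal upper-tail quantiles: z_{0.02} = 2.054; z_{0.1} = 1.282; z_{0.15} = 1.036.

For two independent groups with equal n: n = 2·((z_{α} + z_β) / d)².
z_{α} + z_β = 2.054 + 1.036 = 3.090.
n = 2 × (3.090 / 0.34)² = 2 × 9.088² = 2 × 82.60 = 165.2.
Round up to the next whole participant.

n = 166 per group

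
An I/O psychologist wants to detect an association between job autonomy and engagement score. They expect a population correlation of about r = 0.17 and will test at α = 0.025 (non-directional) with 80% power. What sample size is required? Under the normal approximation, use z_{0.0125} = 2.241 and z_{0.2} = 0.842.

Fisher's z: C = ½·ln((1+r)/(1−r)) = ½·ln(1.4096) = 0.1717.
n = ((z_{α/2} + z_β)/C)² + 3.
(2.241 + 0.842) / 0.1717 = 3.083 / 0.1717 = 17.956.
n = 17.956² + 3 = 322.41 + 3 = 325.4.
Round up.

n = 326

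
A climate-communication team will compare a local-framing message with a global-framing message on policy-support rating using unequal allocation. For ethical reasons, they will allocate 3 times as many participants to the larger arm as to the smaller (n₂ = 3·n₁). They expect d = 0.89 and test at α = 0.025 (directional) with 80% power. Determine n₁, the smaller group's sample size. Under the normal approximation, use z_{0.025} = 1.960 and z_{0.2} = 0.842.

With allocation ratio k = n₂/n₁ = 3, Var(x̄₁−x̄₂) = σ²(1/n₁ + 1/(k·n₁)) = σ²·(k+1)/(k·n₁).
So n₁ = (1 + 1/k)·((z_{α} + z_β)/d)² = 1.333 × (2.802/0.89)².
n₁ = 1.333 × 9.91 = 13.2.
Round up: n₁ = 14, giving n₂ = 3 × 14 = 42.

n₁ = 14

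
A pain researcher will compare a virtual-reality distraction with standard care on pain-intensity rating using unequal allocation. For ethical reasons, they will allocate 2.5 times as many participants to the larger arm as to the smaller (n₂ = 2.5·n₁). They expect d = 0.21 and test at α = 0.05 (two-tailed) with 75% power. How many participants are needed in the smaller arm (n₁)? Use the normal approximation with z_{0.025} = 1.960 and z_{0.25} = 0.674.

With allocation ratio k = n₂/n₁ = 2.5, Var(x̄₁−x̄₂) = σ²(1/n₁ + 1/(k·n₁)) = σ²·(k+1)/(k·n₁).
So n₁ = (1 + 1/k)·((z_{α/2} + z_β)/d)² = 1.400 × (2.634/0.21)².
n₁ = 1.400 × 157.32 = 220.3.
Round up: n₁ = 221, giving n₂ = ⌈2.5 × 221⌉ = ⌈552.5⌉ = 553.

n₁ = 221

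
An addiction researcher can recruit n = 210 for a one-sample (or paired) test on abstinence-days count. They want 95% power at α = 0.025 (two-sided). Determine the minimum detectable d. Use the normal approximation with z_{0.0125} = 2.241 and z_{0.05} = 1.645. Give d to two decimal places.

For a single sample (or paired design) of n = 210: d_min = (z_{α/2} + z_β)/√n.
z-sum = 2.241 + 1.645 = 3.886.
d_min = 3.886 / √210 = 3.886 / 14.491 = 0.268.

d_min ≈ 0.27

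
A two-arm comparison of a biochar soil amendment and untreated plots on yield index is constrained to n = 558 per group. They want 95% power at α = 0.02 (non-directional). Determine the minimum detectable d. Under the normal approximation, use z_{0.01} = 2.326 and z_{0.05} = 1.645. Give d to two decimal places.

For two independent groups of n = 558 each: d_min = (z_{α/2} + z_β)·√(2/n).
z-sum = 2.326 + 1.645 = 3.971.
d_min = 3.971 × √(2/558) = 3.971 × 0.0599 = 0.238.

d_min ≈ 0.24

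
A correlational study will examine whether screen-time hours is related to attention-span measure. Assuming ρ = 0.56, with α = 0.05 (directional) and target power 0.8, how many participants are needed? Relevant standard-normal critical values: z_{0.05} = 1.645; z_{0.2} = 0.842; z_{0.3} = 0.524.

n = 19

Fisher's z: C = ½·ln((1+r)/(1−r)) = ½·ln(3.5455) = 0.6328.
n = ((z_{α} + z_β)/C)² + 3.
(1.645 + 0.842) / 0.6328 = 2.487 / 0.6328 = 3.930.
n = 3.930² + 3 = 15.45 + 3 = 18.4.
Round up.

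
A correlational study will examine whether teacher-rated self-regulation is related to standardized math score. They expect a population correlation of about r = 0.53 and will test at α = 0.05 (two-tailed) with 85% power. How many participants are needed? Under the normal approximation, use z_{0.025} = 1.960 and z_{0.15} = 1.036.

n = 29

Fisher's z: C = ½·ln((1+r)/(1−r)) = ½·ln(3.2553) = 0.5901.
n = ((z_{α/2} + z_β)/C)² + 3.
(1.960 + 1.036) / 0.5901 = 2.996 / 0.5901 = 5.077.
n = 5.077² + 3 = 25.78 + 3 = 28.8.
Round up.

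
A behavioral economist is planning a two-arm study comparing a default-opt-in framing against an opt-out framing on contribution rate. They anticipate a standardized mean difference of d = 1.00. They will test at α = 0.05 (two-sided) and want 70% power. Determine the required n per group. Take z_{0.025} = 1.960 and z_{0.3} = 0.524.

For two independent groups with equal n: n = 2·((z_{α/2} + z_β) / d)².
z_{α/2} + z_β = 1.960 + 0.524 = 2.484.
n = 2 × (2.484 / 1.00)² = 2 × 2.484² = 2 × 6.17 = 12.3.
Round up to the next whole participant.

n = 13 per group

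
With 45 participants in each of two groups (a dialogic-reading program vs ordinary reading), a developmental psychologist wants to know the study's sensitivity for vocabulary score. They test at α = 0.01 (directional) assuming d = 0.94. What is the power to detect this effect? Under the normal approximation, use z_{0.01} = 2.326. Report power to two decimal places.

For two equal groups, power = Φ(d·√(n/2) − z_{α}).
d·√(n/2) = 0.94 × √(45/2) = 0.94 × 4.743 = 4.459.
z_β = 4.459 − 2.326 = 2.133.
Power = Φ(2.133) = 0.984.

power ≈ 0.98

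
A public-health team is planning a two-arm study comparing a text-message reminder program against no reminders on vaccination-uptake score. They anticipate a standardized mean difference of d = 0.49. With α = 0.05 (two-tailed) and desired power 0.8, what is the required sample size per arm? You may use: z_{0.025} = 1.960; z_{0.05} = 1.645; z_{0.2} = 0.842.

n = 66 per group

For two independent groups with equal n: n = 2·((z_{α/2} + z_β) / d)².
z_{α/2} + z_β = 1.960 + 0.842 = 2.802.
n = 2 × (2.802 / 0.49)² = 2 × 5.718² = 2 × 32.70 = 65.4.
Round up to the next whole participant.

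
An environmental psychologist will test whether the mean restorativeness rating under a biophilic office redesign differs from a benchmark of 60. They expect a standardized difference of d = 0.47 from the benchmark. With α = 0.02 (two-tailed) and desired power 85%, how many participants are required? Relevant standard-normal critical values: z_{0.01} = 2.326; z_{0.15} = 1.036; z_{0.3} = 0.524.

For a one-sample test: n = ((z_{α/2} + z_β) / d)².
z_{α/2} + z_β = 2.326 + 1.036 = 3.362.
n = (3.362 / 0.47)² = 7.153² = 51.17.
Round up.

n = 52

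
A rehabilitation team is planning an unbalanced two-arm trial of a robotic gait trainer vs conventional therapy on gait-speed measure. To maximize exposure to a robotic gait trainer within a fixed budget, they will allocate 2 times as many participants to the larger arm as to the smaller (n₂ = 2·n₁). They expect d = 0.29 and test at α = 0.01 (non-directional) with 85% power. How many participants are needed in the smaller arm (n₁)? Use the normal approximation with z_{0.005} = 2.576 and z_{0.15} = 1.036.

n₁ = 233

With allocation ratio k = n₂/n₁ = 2, Var(x̄₁−x̄₂) = σ²(1/n₁ + 1/(k·n₁)) = σ²·(k+1)/(k·n₁).
So n₁ = (1 + 1/k)·((z_{α/2} + z_β)/d)² = 1.500 × (3.612/0.29)².
n₁ = 1.500 × 155.13 = 232.7.
Round up: n₁ = 233, giving n₂ = 2 × 233 = 466.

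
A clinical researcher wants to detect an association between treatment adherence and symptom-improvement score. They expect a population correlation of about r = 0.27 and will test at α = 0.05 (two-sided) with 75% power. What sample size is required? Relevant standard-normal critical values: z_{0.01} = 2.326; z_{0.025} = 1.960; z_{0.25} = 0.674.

Fisher's z: C = ½·ln((1+r)/(1−r)) = ½·ln(1.7397) = 0.2769.
n = ((z_{α/2} + z_β)/C)² + 3.
(1.960 + 0.674) / 0.2769 = 2.634 / 0.2769 = 9.512.
n = 9.512² + 3 = 90.49 + 3 = 93.5.
Round up.

n = 94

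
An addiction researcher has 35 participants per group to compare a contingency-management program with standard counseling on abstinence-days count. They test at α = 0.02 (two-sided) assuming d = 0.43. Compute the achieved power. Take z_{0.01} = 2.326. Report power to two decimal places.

For two equal groups, power = Φ(d·√(n/2) − z_{α/2}).
d·√(n/2) = 0.43 × √(35/2) = 0.43 × 4.183 = 1.799.
z_β = 1.799 − 2.326 = -0.527.
Power = Φ(-0.527) = 0.299.

power ≈ 0.30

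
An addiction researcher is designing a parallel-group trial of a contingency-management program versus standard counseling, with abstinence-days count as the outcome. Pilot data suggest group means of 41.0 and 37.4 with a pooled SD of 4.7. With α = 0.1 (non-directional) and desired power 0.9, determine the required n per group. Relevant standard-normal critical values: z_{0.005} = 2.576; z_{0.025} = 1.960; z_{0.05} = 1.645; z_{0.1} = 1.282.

Cohen's d = |M₁ − M₂| / SD_pooled = |41.0 − 37.4| / 4.7 = 3.6 / 4.7 = 0.766.
For two independent groups with equal n: n = 2·((z_{α/2} + z_β) / d)².
z_{α/2} + z_β = 1.645 + 1.282 = 2.927.
n = 2 × (2.927 / 0.766)² = 2 × 3.821² = 2 × 14.60 = 29.2.
Round up to the next whole participant.

n = 30 per group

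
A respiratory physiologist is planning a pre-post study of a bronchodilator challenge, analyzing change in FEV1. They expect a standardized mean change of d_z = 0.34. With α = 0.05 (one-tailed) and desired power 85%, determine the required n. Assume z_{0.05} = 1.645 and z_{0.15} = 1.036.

For a paired (one-sample on differences) test: n = ((z_{α} + z_β) / d)².
z_{α} + z_β = 1.645 + 1.036 = 2.681.
n = (2.681 / 0.34)² = 7.885² = 62.18.
Round up.

n = 63 pairs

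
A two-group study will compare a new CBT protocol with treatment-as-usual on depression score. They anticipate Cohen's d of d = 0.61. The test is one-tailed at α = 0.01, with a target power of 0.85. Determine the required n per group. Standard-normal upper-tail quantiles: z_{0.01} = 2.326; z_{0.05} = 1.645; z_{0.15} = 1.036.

For two independent groups with equal n: n = 2·((z_{α} + z_β) / d)².
z_{α} + z_β = 2.326 + 1.036 = 3.362.
n = 2 × (3.362 / 0.61)² = 2 × 5.511² = 2 × 30.38 = 60.8.
Round up to the next whole participant.

n = 61 per group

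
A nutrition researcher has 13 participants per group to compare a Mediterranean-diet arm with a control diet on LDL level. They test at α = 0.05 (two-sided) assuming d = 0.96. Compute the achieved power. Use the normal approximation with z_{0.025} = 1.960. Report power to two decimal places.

For two equal groups, power = Φ(d·√(n/2) − z_{α/2}).
d·√(n/2) = 0.96 × √(13/2) = 0.96 × 2.550 = 2.448.
z_β = 2.448 − 1.960 = 0.488.
Power = Φ(0.488) = 0.687.

power ≈ 0.69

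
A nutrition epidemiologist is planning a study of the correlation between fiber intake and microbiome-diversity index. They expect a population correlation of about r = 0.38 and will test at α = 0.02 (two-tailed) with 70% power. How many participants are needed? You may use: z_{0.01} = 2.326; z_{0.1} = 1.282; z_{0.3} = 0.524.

Fisher's z: C = ½·ln((1+r)/(1−r)) = ½·ln(2.2258) = 0.4001.
n = ((z_{α/2} + z_β)/C)² + 3.
(2.326 + 0.524) / 0.4001 = 2.850 / 0.4001 = 7.123.
n = 7.123² + 3 = 50.74 + 3 = 53.7.
Round up.

n = 54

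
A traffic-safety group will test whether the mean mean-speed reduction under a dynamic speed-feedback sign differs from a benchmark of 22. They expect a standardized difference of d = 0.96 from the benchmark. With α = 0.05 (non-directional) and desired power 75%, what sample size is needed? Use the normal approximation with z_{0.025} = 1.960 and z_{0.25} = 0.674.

For a one-sample test: n = ((z_{α/2} + z_β) / d)².
z_{α/2} + z_β = 1.960 + 0.674 = 2.634.
n = (2.634 / 0.96)² = 2.744² = 7.53.
Round up.

n = 8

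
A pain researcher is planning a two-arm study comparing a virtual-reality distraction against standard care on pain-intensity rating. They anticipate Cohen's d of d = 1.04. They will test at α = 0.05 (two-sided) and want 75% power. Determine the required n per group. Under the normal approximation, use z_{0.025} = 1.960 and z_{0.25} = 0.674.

For two independent groups with equal n: n = 2·((z_{α/2} + z_β) / d)².
z_{α/2} + z_β = 1.960 + 0.674 = 2.634.
n = 2 × (2.634 / 1.04)² = 2 × 2.533² = 2 × 6.41 = 12.8.
Round up to the next whole participant.

n = 13 per group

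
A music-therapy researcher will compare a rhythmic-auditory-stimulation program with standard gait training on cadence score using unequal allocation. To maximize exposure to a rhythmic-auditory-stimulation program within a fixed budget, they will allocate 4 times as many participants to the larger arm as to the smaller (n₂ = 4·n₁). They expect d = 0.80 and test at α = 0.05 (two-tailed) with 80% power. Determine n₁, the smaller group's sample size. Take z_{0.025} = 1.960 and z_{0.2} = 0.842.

n₁ = 16

With allocation ratio k = n₂/n₁ = 4, Var(x̄₁−x̄₂) = σ²(1/n₁ + 1/(k·n₁)) = σ²·(k+1)/(k·n₁).
So n₁ = (1 + 1/k)·((z_{α/2} + z_β)/d)² = 1.250 × (2.802/0.80)².
n₁ = 1.250 × 12.27 = 15.3.
Round up: n₁ = 16, giving n₂ = 4 × 16 = 64.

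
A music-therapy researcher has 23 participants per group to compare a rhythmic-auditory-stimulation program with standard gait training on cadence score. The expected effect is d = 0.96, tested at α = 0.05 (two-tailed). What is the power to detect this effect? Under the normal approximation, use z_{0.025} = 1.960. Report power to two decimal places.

power ≈ 0.90

For two equal groups, power = Φ(d·√(n/2) − z_{α/2}).
d·√(n/2) = 0.96 × √(23/2) = 0.96 × 3.391 = 3.256.
z_β = 3.256 − 1.960 = 1.296.
Power = Φ(1.296) = 0.902.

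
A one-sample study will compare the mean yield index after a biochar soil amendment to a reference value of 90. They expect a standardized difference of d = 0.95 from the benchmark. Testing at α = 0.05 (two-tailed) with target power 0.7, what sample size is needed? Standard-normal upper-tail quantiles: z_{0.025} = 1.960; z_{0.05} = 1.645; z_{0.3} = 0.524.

For a one-sample test: n = ((z_{α/2} + z_β) / d)².
z_{α/2} + z_β = 1.960 + 0.524 = 2.484.
n = (2.484 / 0.95)² = 2.615² = 6.84.
Round up.

n = 7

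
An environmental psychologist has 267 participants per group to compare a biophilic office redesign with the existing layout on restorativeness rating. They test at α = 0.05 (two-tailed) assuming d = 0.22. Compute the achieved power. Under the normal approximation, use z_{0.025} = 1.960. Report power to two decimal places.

power ≈ 0.72

For two equal groups, power = Φ(d·√(n/2) − z_{α/2}).
d·√(n/2) = 0.22 × √(267/2) = 0.22 × 11.554 = 2.542.
z_β = 2.542 − 1.960 = 0.582.
Power = Φ(0.582) = 0.720.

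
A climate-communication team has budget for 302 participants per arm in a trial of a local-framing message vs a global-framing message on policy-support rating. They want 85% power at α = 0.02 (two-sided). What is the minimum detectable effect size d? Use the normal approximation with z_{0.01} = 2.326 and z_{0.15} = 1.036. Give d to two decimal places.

d_min ≈ 0.27

For two independent groups of n = 302 each: d_min = (z_{α/2} + z_β)·√(2/n).
z-sum = 2.326 + 1.036 = 3.362.
d_min = 3.362 × √(2/302) = 3.362 × 0.0814 = 0.274.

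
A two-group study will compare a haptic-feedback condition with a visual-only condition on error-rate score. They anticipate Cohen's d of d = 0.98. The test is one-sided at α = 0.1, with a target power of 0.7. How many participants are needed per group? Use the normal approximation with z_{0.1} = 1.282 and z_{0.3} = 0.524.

For two independent groups with equal n: n = 2·((z_{α} + z_β) / d)².
z_{α} + z_β = 1.282 + 0.524 = 1.806.
n = 2 × (1.806 / 0.98)² = 2 × 1.843² = 2 × 3.40 = 6.8.
Round up to the next whole participant.

n = 7 per group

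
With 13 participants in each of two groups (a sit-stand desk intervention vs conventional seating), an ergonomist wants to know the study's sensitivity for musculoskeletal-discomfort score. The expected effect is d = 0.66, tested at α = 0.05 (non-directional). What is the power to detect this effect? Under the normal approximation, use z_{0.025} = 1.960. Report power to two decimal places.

For two equal groups, power = Φ(d·√(n/2) − z_{α/2}).
d·√(n/2) = 0.66 × √(13/2) = 0.66 × 2.550 = 1.683.
z_β = 1.683 − 1.960 = -0.277.
Power = Φ(-0.277) = 0.391.

power ≈ 0.39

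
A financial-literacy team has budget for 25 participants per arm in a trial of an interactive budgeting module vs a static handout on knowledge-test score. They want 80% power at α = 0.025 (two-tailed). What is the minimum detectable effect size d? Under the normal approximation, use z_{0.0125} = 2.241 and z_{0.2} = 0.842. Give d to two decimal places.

d_min ≈ 0.87

For two independent groups of n = 25 each: d_min = (z_{α/2} + z_β)·√(2/n).
z-sum = 2.241 + 0.842 = 3.083.
d_min = 3.083 × √(2/25) = 3.083 × 0.2828 = 0.872.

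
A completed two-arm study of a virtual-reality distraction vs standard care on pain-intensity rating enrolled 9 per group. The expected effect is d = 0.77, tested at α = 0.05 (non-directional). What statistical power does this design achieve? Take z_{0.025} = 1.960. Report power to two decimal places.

For two equal groups, power = Φ(d·√(n/2) − z_{α/2}).
d·√(n/2) = 0.77 × √(9/2) = 0.77 × 2.121 = 1.633.
z_β = 1.633 − 1.960 = -0.327.
Power = Φ(-0.327) = 0.372.

power ≈ 0.37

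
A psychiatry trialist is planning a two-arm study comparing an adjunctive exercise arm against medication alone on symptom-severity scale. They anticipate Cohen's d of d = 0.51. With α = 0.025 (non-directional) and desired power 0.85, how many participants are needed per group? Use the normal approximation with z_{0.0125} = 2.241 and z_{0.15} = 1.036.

For two independent groups with equal n: n = 2·((z_{α/2} + z_β) / d)².
z_{α/2} + z_β = 2.241 + 1.036 = 3.277.
n = 2 × (3.277 / 0.51)² = 2 × 6.425² = 2 × 41.29 = 82.6.
Round up to the next whole participant.

n = 83 per group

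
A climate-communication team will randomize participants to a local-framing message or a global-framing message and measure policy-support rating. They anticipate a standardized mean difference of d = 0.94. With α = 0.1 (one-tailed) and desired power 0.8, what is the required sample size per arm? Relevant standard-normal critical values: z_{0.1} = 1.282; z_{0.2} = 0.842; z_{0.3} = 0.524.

n = 11 per group

For two independent groups with equal n: n = 2·((z_{α} + z_β) / d)².
z_{α} + z_β = 1.282 + 0.842 = 2.124.
n = 2 × (2.124 / 0.94)² = 2 × 2.260² = 2 × 5.11 = 10.2.
Round up to the next whole participant.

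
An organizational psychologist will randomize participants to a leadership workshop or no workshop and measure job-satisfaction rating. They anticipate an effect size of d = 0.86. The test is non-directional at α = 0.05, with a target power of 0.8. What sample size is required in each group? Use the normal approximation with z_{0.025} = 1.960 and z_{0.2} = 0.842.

n = 22 per group

For two independent groups with equal n: n = 2·((z_{α/2} + z_β) / d)².
z_{α/2} + z_β = 1.960 + 0.842 = 2.802.
n = 2 × (2.802 / 0.86)² = 2 × 3.258² = 2 × 10.62 = 21.2.
Round up to the next whole participant.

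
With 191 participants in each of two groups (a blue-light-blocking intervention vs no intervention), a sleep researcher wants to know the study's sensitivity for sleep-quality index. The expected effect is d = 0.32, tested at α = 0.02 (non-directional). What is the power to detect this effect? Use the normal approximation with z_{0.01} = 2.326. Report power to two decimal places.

For two equal groups, power = Φ(d·√(n/2) − z_{α/2}).
d·√(n/2) = 0.32 × √(191/2) = 0.32 × 9.772 = 3.127.
z_β = 3.127 − 2.326 = 0.801.
Power = Φ(0.801) = 0.788.

power ≈ 0.79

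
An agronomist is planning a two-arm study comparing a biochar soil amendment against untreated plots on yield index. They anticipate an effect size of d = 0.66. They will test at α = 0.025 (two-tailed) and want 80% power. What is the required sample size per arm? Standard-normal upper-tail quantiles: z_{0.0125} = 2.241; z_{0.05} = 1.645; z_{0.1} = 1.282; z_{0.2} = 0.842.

For two independent groups with equal n: n = 2·((z_{α/2} + z_β) / d)².
z_{α/2} + z_β = 2.241 + 0.842 = 3.083.
n = 2 × (3.083 / 0.66)² = 2 × 4.671² = 2 × 21.82 = 43.6.
Round up to the next whole participant.

n = 44 per group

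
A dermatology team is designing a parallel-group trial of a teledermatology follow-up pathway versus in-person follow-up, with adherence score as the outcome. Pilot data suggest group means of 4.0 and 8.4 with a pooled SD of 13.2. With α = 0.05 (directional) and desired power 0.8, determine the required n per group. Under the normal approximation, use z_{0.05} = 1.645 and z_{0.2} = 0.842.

Cohen's d = |M₁ − M₂| / SD_pooled = |4.0 − 8.4| / 13.2 = 4.4 / 13.2 = 0.333.
For two independent groups with equal n: n = 2·((z_{α} + z_β) / d)².
z_{α} + z_β = 1.645 + 0.842 = 2.487.
n = 2 × (2.487 / 0.333)² = 2 × 7.468² = 2 × 55.78 = 111.6.
Round up to the next whole participant.

n = 112 per group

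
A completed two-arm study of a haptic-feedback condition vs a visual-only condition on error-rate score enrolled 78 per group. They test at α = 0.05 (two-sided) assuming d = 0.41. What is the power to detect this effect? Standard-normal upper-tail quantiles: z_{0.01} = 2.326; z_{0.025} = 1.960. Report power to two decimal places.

power ≈ 0.73

For two equal groups, power = Φ(d·√(n/2) − z_{α/2}).
d·√(n/2) = 0.41 × √(78/2) = 0.41 × 6.245 = 2.560.
z_β = 2.560 − 1.960 = 0.600.
Power = Φ(0.600) = 0.726.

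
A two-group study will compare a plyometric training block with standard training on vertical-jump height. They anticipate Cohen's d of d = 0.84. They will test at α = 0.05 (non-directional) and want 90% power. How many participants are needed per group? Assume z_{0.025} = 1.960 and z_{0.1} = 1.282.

For two independent groups with equal n: n = 2·((z_{α/2} + z_β) / d)².
z_{α/2} + z_β = 1.960 + 1.282 = 3.242.
n = 2 × (3.242 / 0.84)² = 2 × 3.860² = 2 × 14.90 = 29.8.
Round up to the next whole participant.

n = 30 per group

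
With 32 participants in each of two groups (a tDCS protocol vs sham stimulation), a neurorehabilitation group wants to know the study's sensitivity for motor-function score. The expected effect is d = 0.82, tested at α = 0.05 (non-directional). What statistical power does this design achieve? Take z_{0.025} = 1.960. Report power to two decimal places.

For two equal groups, power = Φ(d·√(n/2) − z_{α/2}).
d·√(n/2) = 0.82 × √(32/2) = 0.82 × 4.000 = 3.280.
z_β = 3.280 − 1.960 = 1.320.
Power = Φ(1.320) = 0.907.

power ≈ 0.91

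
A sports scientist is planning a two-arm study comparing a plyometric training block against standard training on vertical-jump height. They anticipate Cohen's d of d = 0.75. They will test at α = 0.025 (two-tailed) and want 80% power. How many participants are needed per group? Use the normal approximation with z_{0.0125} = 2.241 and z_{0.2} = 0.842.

n = 34 per group

For two independent groups with equal n: n = 2·((z_{α/2} + z_β) / d)².
z_{α/2} + z_β = 2.241 + 0.842 = 3.083.
n = 2 × (3.083 / 0.75)² = 2 × 4.111² = 2 × 16.90 = 33.8.
Round up to the next whole participant.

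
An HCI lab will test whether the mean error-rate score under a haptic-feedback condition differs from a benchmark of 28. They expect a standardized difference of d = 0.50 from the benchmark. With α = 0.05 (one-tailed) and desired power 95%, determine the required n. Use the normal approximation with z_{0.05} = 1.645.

n = 44

For a one-sample test: n = ((z_{α} + z_β) / d)².
z_{α} + z_β = 1.645 + 1.645 = 3.290.
n = (3.290 / 0.50)² = 6.580² = 43.30.
Round up.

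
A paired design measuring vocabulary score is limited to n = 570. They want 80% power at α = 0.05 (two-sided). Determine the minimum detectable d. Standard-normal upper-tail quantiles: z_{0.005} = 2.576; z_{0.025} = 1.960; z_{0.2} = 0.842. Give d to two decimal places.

For a single sample (or paired design) of n = 570: d_min = (z_{α/2} + z_β)/√n.
z-sum = 1.960 + 0.842 = 2.802.
d_min = 2.802 / √570 = 2.802 / 23.875 = 0.117.

d_min ≈ 0.12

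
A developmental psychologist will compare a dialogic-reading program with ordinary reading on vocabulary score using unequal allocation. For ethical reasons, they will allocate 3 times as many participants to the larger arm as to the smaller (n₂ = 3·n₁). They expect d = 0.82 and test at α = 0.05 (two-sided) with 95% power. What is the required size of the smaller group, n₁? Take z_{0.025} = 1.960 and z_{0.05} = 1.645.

n₁ = 26

With allocation ratio k = n₂/n₁ = 3, Var(x̄₁−x̄₂) = σ²(1/n₁ + 1/(k·n₁)) = σ²·(k+1)/(k·n₁).
So n₁ = (1 + 1/k)·((z_{α/2} + z_β)/d)² = 1.333 × (3.605/0.82)².
n₁ = 1.333 × 19.33 = 25.8.
Round up: n₁ = 26, giving n₂ = 3 × 26 = 78.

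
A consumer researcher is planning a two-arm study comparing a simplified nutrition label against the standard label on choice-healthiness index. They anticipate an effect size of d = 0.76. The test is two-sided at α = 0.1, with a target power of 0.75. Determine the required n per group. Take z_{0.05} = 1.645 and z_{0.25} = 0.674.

n = 19 per group

For two independent groups with equal n: n = 2·((z_{α/2} + z_β) / d)².
z_{α/2} + z_β = 1.645 + 0.674 = 2.319.
n = 2 × (2.319 / 0.76)² = 2 × 3.051² = 2 × 9.31 = 18.6.
Round up to the next whole participant.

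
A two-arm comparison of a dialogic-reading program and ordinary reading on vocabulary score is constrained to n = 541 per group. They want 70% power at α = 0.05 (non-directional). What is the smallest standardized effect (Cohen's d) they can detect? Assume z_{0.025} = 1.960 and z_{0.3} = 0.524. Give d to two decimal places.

For two independent groups of n = 541 each: d_min = (z_{α/2} + z_β)·√(2/n).
z-sum = 1.960 + 0.524 = 2.484.
d_min = 2.484 × √(2/541) = 2.484 × 0.0608 = 0.151.

d_min ≈ 0.15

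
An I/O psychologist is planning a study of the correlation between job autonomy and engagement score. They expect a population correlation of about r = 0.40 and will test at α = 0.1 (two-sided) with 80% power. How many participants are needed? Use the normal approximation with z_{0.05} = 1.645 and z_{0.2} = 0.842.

n = 38

Fisher's z: C = ½·ln((1+r)/(1−r)) = ½·ln(2.3333) = 0.4236.
n = ((z_{α/2} + z_β)/C)² + 3.
(1.645 + 0.842) / 0.4236 = 2.487 / 0.4236 = 5.871.
n = 5.871² + 3 = 34.47 + 3 = 37.5.
Round up.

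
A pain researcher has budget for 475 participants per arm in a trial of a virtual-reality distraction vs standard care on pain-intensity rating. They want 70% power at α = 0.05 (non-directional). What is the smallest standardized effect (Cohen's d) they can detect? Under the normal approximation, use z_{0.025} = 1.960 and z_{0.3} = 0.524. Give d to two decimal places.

d_min ≈ 0.16

For two independent groups of n = 475 each: d_min = (z_{α/2} + z_β)·√(2/n).
z-sum = 1.960 + 0.524 = 2.484.
d_min = 2.484 × √(2/475) = 2.484 × 0.0649 = 0.161.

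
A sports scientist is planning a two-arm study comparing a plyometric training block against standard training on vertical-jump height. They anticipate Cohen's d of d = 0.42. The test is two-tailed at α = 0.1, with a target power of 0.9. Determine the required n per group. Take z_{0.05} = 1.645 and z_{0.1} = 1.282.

n = 98 per group

For two independent groups with equal n: n = 2·((z_{α/2} + z_β) / d)².
z_{α/2} + z_β = 1.645 + 1.282 = 2.927.
n = 2 × (2.927 / 0.42)² = 2 × 6.969² = 2 × 48.57 = 97.1.
Round up to the next whole participant.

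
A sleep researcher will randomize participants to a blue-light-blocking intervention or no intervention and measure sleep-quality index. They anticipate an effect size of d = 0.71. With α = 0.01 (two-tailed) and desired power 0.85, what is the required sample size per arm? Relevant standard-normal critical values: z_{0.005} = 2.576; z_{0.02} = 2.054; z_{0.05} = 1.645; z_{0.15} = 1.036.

n = 52 per group

For two independent groups with equal n: n = 2·((z_{α/2} + z_β) / d)².
z_{α/2} + z_β = 2.576 + 1.036 = 3.612.
n = 2 × (3.612 / 0.71)² = 2 × 5.087² = 2 × 25.88 = 51.8.
Round up to the next whole participant.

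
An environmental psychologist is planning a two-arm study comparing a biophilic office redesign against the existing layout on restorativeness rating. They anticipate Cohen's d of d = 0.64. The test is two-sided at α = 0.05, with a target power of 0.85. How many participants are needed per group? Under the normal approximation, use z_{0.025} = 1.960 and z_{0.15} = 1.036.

n = 44 per group

For two independent groups with equal n: n = 2·((z_{α/2} + z_β) / d)².
z_{α/2} + z_β = 1.960 + 1.036 = 2.996.
n = 2 × (2.996 / 0.64)² = 2 × 4.681² = 2 × 21.91 = 43.8.
Round up to the next whole participant.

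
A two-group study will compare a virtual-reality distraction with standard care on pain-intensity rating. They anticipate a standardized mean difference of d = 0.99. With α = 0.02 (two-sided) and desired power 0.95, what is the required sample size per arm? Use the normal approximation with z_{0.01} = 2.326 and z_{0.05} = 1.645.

n = 33 per group

For two independent groups with equal n: n = 2·((z_{α/2} + z_β) / d)².
z_{α/2} + z_β = 2.326 + 1.645 = 3.971.
n = 2 × (3.971 / 0.99)² = 2 × 4.011² = 2 × 16.09 = 32.2.
Round up to the next whole participant.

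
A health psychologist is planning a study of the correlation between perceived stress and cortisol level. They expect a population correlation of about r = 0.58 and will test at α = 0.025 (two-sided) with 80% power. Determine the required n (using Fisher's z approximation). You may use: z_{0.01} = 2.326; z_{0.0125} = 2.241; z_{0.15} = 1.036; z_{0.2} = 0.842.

Fisher's z: C = ½·ln((1+r)/(1−r)) = ½·ln(3.7619) = 0.6625.
n = ((z_{α/2} + z_β)/C)² + 3.
(2.241 + 0.842) / 0.6625 = 3.083 / 0.6625 = 4.654.
n = 4.654² + 3 = 21.66 + 3 = 24.7.
Round up.

n = 25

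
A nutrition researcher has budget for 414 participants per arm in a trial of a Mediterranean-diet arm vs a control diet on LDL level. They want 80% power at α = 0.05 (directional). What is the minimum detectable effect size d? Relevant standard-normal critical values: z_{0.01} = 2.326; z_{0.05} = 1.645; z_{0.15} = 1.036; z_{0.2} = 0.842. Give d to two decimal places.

d_min ≈ 0.17

For two independent groups of n = 414 each: d_min = (z_{α} + z_β)·√(2/n).
z-sum = 1.645 + 0.842 = 2.487.
d_min = 2.487 × √(2/414) = 2.487 × 0.0695 = 0.173.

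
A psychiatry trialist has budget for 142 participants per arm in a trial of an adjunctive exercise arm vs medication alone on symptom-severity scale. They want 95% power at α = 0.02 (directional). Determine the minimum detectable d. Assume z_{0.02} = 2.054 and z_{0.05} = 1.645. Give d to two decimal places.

d_min ≈ 0.44

For two independent groups of n = 142 each: d_min = (z_{α} + z_β)·√(2/n).
z-sum = 2.054 + 1.645 = 3.699.
d_min = 3.699 × √(2/142) = 3.699 × 0.1187 = 0.439.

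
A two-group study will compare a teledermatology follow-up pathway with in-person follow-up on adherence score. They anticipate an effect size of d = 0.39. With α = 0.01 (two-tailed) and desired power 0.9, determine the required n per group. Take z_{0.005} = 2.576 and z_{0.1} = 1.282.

For two independent groups with equal n: n = 2·((z_{α/2} + z_β) / d)².
z_{α/2} + z_β = 2.576 + 1.282 = 3.858.
n = 2 × (3.858 / 0.39)² = 2 × 9.892² = 2 × 97.86 = 195.7.
Round up to the next whole participant.

n = 196 per group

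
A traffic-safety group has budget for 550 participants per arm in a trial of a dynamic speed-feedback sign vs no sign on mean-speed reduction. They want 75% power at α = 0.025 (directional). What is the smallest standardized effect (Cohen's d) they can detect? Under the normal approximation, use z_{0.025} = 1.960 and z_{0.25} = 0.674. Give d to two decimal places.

For two independent groups of n = 550 each: d_min = (z_{α} + z_β)·√(2/n).
z-sum = 1.960 + 0.674 = 2.634.
d_min = 2.634 × √(2/550) = 2.634 × 0.0603 = 0.159.

d_min ≈ 0.16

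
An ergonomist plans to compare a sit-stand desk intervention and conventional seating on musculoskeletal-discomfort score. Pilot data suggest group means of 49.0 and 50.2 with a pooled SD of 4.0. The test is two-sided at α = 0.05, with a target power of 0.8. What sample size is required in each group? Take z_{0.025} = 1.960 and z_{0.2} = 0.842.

n = 175 per group

Cohen's d = |M₁ − M₂| / SD_pooled = |49.0 − 50.2| / 4.0 = 1.2 / 4.0 = 0.300.
For two independent groups with equal n: n = 2·((z_{α/2} + z_β) / d)².
z_{α/2} + z_β = 1.960 + 0.842 = 2.802.
n = 2 × (2.802 / 0.300)² = 2 × 9.340² = 2 × 87.24 = 174.5.
Round up to the next whole participant.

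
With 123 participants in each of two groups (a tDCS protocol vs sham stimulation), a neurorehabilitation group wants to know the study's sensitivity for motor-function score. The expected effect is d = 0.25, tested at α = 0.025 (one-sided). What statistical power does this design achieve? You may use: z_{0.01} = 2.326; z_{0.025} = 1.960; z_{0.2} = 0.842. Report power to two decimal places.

power ≈ 0.50

For two equal groups, power = Φ(d·√(n/2) − z_{α}).
d·√(n/2) = 0.25 × √(123/2) = 0.25 × 7.842 = 1.961.
z_β = 1.961 − 1.960 = 0.001.
Power = Φ(0.001) = 0.500.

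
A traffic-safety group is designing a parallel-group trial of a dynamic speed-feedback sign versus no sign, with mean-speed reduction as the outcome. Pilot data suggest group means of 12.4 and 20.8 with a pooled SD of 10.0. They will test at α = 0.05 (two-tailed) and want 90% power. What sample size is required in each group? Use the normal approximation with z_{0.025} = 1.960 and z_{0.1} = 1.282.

n = 30 per group

Cohen's d = |M₁ − M₂| / SD_pooled = |12.4 − 20.8| / 10.0 = 8.4 / 10.0 = 0.840.
For two independent groups with equal n: n = 2·((z_{α/2} + z_β) / d)².
z_{α/2} + z_β = 1.960 + 1.282 = 3.242.
n = 2 × (3.242 / 0.840)² = 2 × 3.860² = 2 × 14.90 = 29.8.
Round up to the next whole participant.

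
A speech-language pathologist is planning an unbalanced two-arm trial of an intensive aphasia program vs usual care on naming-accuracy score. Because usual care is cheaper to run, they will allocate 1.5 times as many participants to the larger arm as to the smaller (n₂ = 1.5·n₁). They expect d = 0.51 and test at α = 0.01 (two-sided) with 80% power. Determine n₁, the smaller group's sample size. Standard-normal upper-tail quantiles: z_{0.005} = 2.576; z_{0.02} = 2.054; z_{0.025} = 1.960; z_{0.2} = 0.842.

n₁ = 75

With allocation ratio k = n₂/n₁ = 1.5, Var(x̄₁−x̄₂) = σ²(1/n₁ + 1/(k·n₁)) = σ²·(k+1)/(k·n₁).
So n₁ = (1 + 1/k)·((z_{α/2} + z_β)/d)² = 1.667 × (3.418/0.51)².
n₁ = 1.667 × 44.92 = 74.9.
Round up: n₁ = 75, giving n₂ = ⌈1.5 × 75⌉ = ⌈112.5⌉ = 113.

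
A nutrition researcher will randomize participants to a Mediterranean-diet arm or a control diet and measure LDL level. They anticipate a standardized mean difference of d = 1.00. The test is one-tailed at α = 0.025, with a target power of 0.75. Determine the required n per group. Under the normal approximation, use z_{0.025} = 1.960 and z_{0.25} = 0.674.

n = 14 per group

For two independent groups with equal n: n = 2·((z_{α} + z_β) / d)².
z_{α} + z_β = 1.960 + 0.674 = 2.634.
n = 2 × (2.634 / 1.00)² = 2 × 2.634² = 2 × 6.94 = 13.9.
Round up to the next whole participant.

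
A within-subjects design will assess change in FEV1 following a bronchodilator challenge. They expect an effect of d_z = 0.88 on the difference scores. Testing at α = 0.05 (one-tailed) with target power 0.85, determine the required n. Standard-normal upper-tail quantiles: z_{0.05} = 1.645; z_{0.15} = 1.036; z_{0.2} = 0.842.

For a paired (one-sample on differences) test: n = ((z_{α} + z_β) / d)².
z_{α} + z_β = 1.645 + 1.036 = 2.681.
n = (2.681 / 0.88)² = 3.047² = 9.28.
Round up.

n = 10 pairs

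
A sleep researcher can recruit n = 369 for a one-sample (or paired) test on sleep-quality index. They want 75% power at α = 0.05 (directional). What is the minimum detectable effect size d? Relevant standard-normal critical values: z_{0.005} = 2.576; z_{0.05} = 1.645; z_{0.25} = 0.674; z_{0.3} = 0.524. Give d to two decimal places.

For a single sample (or paired design) of n = 369: d_min = (z_{α} + z_β)/√n.
z-sum = 1.645 + 0.674 = 2.319.
d_min = 2.319 / √369 = 2.319 / 19.209 = 0.121.

d_min ≈ 0.12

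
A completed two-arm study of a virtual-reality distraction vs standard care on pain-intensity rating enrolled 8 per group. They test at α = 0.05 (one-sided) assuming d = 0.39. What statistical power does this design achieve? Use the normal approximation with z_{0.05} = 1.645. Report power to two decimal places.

For two equal groups, power = Φ(d·√(n/2) − z_{α}).
d·√(n/2) = 0.39 × √(8/2) = 0.39 × 2.000 = 0.780.
z_β = 0.780 − 1.645 = -0.865.
Power = Φ(-0.865) = 0.194.

power ≈ 0.19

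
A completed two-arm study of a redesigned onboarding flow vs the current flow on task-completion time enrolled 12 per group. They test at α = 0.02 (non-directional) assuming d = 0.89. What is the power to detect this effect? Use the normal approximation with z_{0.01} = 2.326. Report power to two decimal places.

power ≈ 0.44

For two equal groups, power = Φ(d·√(n/2) − z_{α/2}).
d·√(n/2) = 0.89 × √(12/2) = 0.89 × 2.449 = 2.180.
z_β = 2.180 − 2.326 = -0.146.
Power = Φ(-0.146) = 0.442.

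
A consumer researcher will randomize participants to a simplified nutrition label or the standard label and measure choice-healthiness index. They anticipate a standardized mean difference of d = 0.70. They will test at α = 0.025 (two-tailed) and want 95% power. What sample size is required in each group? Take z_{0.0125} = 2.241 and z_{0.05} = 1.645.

For two independent groups with equal n: n = 2·((z_{α/2} + z_β) / d)².
z_{α/2} + z_β = 2.241 + 1.645 = 3.886.
n = 2 × (3.886 / 0.70)² = 2 × 5.551² = 2 × 30.82 = 61.6.
Round up to the next whole participant.

n = 62 per group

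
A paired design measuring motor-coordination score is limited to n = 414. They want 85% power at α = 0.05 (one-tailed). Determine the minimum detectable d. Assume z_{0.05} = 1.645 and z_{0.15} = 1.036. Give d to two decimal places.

d_min ≈ 0.13

For a single sample (or paired design) of n = 414: d_min = (z_{α} + z_β)/√n.
z-sum = 1.645 + 1.036 = 2.681.
d_min = 2.681 / √414 = 2.681 / 20.347 = 0.132.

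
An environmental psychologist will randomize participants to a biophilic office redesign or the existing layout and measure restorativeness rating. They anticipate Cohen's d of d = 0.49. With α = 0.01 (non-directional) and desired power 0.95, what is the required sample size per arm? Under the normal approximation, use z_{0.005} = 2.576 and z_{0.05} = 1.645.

n = 149 per group

For two independent groups with equal n: n = 2·((z_{α/2} + z_β) / d)².
z_{α/2} + z_β = 2.576 + 1.645 = 4.221.
n = 2 × (4.221 / 0.49)² = 2 × 8.614² = 2 × 74.21 = 148.4.
Round up to the next whole participant.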